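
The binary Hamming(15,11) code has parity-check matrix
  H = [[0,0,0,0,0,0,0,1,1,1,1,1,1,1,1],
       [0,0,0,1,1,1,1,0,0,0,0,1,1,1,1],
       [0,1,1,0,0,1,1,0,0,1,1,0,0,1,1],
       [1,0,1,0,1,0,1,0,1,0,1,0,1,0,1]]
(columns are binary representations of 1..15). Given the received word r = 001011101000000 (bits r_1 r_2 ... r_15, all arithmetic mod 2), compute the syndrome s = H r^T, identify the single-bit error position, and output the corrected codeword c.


s = (1, 1, 1, 0)^T, error position = 14, corrected codeword c = 001011101000010

Compute s = H r^T mod 2 one row at a time:
  s_1 = 0 + 1 + 0 + 0 + 0 + 0 + 0 + 0 = 1 ≡ 1 (mod 2).
  s_2 = 0 + 1 + 1 + 1 + 0 + 0 + 0 + 0 = 3 ≡ 1 (mod 2).
  s_3 = 0 + 1 + 1 + 1 + 0 + 0 + 0 + 0 = 3 ≡ 1 (mod 2).
  s_4 = 0 + 1 + 1 + 1 + 1 + 0 + 0 + 0 = 4 ≡ 0 (mod 2).
s = (1, 1, 1, 0)^T — this equals column 14 of H (binary 1110), so error is at position 14.
Correct: flip bit 14 of r = 001011101000000 to get c = 001011101000010.


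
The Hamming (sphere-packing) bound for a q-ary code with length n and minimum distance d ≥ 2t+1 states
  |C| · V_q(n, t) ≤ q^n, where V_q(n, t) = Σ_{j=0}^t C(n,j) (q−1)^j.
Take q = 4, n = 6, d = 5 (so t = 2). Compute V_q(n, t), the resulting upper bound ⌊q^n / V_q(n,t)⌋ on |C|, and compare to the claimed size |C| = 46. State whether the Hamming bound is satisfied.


V_q(n, t) = 154, q^n = 4096, Hamming bound = 26, |C| = 46 > bound (violated).

Step 1: Compute V_q(n, t) = Σ_{j=0}^2 C(n, j) (q−1)^j.
  j = 0: C(6,0)·(3)^0 = 1·1 = 1.
  j = 1: C(6,1)·(3)^1 = 6·3 = 18.
  j = 2: C(6,2)·(3)^2 = 15·9 = 135.
  V_q(n, t) = 1 + 18 + 135 = 154.
Step 2: q^n = 4^6 = 4096.
Step 3: Hamming bound ⌊q^n / V_q(n,t)⌋ = ⌊4096/154⌋ = 26.
Step 4: Compare |C| = 46 to 26: violated.
The claimed |C| lies above the Hamming bound, so no 4-ary code of length 6 with d ≥ 5 can have 46 codewords.


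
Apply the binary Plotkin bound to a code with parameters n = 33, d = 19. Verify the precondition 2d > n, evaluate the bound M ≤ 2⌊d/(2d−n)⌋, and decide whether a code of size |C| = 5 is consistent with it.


Plotkin bound M ≤ 6; given |C| = 5 ≤ bound (satisfied).

Check applicability: 2d = 38, n = 33.
2d − n = 5 > 0, so Plotkin applies.
Compute d/(2d−n) = 19/5 ≈ 3.8000.
⌊d/(2d−n)⌋ = 3.
Plotkin bound: M ≤ 2·3 = 6.
Given |C| = 5, check: satisfied.
This |C| is below the Plotkin bound.


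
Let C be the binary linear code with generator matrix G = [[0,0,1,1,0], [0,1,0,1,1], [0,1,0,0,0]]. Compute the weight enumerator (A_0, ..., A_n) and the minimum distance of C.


Weight distribution: A_0 = 1, A_1 = 1, A_2 = 3, A_3 = 3. Minimum distance d = 1.

Enumerate all 2^3 = 8 messages m ∈ F_2^3.
For each, compute codeword c = mG in F_2^5, then tally its weight.
  m = 000 → c = 00000, weight = 0.
  m = 100 → c = 00110, weight = 2.
  m = 010 → c = 01011, weight = 3.
  m = 110 → c = 01101, weight = 3.
  m = 001 → c = 01000, weight = 1.
  m = 101 → c = 01110, weight = 3.
  m = 011 → c = 00011, weight = 2.
  m = 111 → c = 00101, weight = 2.
Tally weights:
  weight 0: 1 codewords.
  weight 1: 1 codewords.
  weight 2: 3 codewords.
  weight 3: 3 codewords.
Minimum distance d = smallest w > 0 with A_w > 0 = 1.
Sanity: Σ A_w = 8 = 2^3 = 8 ✓.


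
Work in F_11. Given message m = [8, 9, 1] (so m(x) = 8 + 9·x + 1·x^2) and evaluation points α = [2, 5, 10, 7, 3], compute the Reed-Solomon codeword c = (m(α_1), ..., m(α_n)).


c = [8, 1, 0, 10, 0]

Message polynomial: m(x) = 8 + 9·x + 1·x^2 (mod 11).
For each evaluation point α_i, compute m(α_i) mod 11:
  α_1 = 2: Horner steps 1 → 0 → 8, so m(2) = 8.
  α_2 = 5: Horner steps 1 → 3 → 1, so m(5) = 1.
  α_3 = 10: Horner steps 1 → 8 → 0, so m(10) = 0.
  α_4 = 7: Horner steps 1 → 5 → 10, so m(7) = 10.
  α_5 = 3: Horner steps 1 → 1 → 0, so m(3) = 0.
Codeword c = [8, 1, 0, 10, 0] ∈ F_11^5.


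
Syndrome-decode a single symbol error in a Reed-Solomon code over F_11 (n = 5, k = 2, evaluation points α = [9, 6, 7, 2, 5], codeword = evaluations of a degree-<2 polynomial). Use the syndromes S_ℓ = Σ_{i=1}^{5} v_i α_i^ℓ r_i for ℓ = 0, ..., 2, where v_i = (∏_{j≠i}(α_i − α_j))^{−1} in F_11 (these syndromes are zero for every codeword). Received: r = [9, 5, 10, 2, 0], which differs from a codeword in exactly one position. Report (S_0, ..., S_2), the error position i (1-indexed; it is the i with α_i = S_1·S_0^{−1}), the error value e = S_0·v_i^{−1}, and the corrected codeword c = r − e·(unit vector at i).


S = (3, 6, 1), error at position 4, error magnitude e = 6, c = [9, 5, 10, 7, 0].

Step 1: column multipliers v_i = (∏_{j≠i}(α_i − α_j))^{−1} mod 11.
  i = 1 (α = 9): (9−6)(9−7)(9−2)(9−5) = 3·2·7·4 = 168 ≡ 3, so v_1 = 3^{−1} = 4 (mod 11).
  i = 2 (α = 6): (6−9)(6−7)(6−2)(6−5) = (−3)·(−1)·4·1 = 12 ≡ 1, so v_2 = 1^{−1} = 1 (mod 11).
  i = 3 (α = 7): (7−9)(7−6)(7−2)(7−5) = (−2)·1·5·2 = −20 ≡ 2, so v_3 = 2^{−1} = 6 (mod 11).
  i = 4 (α = 2): (2−9)(2−6)(2−7)(2−5) = (−7)·(−4)·(−5)·(−3) = 420 ≡ 2, so v_4 = 2^{−1} = 6 (mod 11).
  i = 5 (α = 5): (5−9)(5−6)(5−7)(5−2) = (−4)·(−1)·(−2)·3 = −24 ≡ 9, so v_5 = 9^{−1} = 5 (mod 11).
  v = [4, 1, 6, 6, 5].
Step 2: syndromes of r = [9, 5, 10, 2, 0] (all sums mod 11).
  S_0 = Σ v_i r_i = 4·9 + 1·5 + 6·10 + 6·2 + 5·0 = 113 ≡ 3.
  S_1 = Σ v_i α_i r_i = 4·9·9 + 1·6·5 + 6·7·10 + 6·2·2 + 5·5·0 = 798 ≡ 6.
  α_i^2 mod 11 = [4, 3, 5, 4, 3].
  S_2 = Σ v_i α_i^2 r_i = 4·4·9 + 1·3·5 + 6·5·10 + 6·4·2 + 5·3·0 = 507 ≡ 1.
  S = (3, 6, 1) ≠ 0, so r is not a codeword (an error is present).
Step 3: locate the error. For a single error e at position i, S_ℓ = v_i·e·α_i^ℓ, so α_err = S_1/S_0.
  S_0^{−1} = 3^{−1} = 4 (mod 11), so α_err = 6·4 = 24 ≡ 2 = α_4. Error position i = 4.
  Consistency check: S_2/S_1 = 1·2 = 2 ≡ 2 = α_err ✓ (single-error assumption holds).
Step 4: error magnitude e = S_0/v_4 = S_0·∏_{j≠4}(α_4 − α_j) = 3·2 = 6 ≡ 6 (mod 11).
Step 5: correct position 4: c_4 = r_4 − e = 2 − 6 ≡ 7 (mod 11). Hence c = [9, 5, 10, 7, 0].
  Check: interpolating c through the α_i gives m(x) = 8 + 5·x (degree < 2) with m(α_i) = c_i for every i, so c is indeed a codeword.


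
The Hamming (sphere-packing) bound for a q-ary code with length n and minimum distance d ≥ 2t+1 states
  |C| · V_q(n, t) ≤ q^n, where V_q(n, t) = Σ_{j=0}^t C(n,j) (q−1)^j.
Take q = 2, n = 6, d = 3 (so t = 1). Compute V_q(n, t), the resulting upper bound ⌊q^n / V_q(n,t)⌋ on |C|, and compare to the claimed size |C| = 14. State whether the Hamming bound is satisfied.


V_q(n, t) = 7, q^n = 64, Hamming bound = 9, |C| = 14 > bound (violated).

Step 1: Compute V_q(n, t) = Σ_{j=0}^1 C(n, j) (q−1)^j.
  j = 0: C(6,0)·(1)^0 = 1·1 = 1.
  j = 1: C(6,1)·(1)^1 = 6·1 = 6.
  V_q(n, t) = 1 + 6 = 7.
Step 2: q^n = 2^6 = 64.
Step 3: Hamming bound ⌊q^n / V_q(n,t)⌋ = ⌊64/7⌋ = 9.
Step 4: Compare |C| = 14 to 9: violated.
The claimed |C| lies above the Hamming bound, so no 2-ary code of length 6 with d ≥ 3 can have 14 codewords.


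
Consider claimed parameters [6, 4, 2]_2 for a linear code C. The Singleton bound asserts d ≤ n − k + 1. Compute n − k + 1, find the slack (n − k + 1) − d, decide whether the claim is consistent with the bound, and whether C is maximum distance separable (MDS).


Singleton RHS = n − k + 1 = 3, slack = 1, bound satisfied, not MDS.

Singleton bound: d ≤ n − k + 1.
Here n = 6, k = 4, so n − k + 1 = 3.
Given d = 2, check d ≤ 3: YES.
Slack = (n − k + 1) − d = 1.
The code is NOT MDS (slack = 1 > 0).
Description: the claimed parameters are [6, 4, 2]_2; such a code would be non-MDS.


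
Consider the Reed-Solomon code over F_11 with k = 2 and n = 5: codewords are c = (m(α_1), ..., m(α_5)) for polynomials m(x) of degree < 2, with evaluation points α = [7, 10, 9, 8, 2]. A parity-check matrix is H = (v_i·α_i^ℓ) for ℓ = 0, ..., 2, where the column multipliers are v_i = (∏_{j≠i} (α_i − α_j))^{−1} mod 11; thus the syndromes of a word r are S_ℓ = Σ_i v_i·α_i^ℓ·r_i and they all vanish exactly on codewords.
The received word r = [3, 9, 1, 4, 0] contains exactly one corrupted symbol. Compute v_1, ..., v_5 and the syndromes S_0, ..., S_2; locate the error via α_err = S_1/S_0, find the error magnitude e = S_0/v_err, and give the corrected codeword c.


S = (6, 9, 8), error at position 1, error magnitude e = 7, c = [7, 9, 1, 4, 0].

Step 1: column multipliers v_i = (∏_{j≠i}(α_i − α_j))^{−1} mod 11.
  i = 1 (α = 7): (7−10)(7−9)(7−8)(7−2) = (−3)·(−2)·(−1)·5 = −30 ≡ 3, so v_1 = 3^{−1} = 4 (mod 11).
  i = 2 (α = 10): (10−7)(10−9)(10−8)(10−2) = 3·1·2·8 = 48 ≡ 4, so v_2 = 4^{−1} = 3 (mod 11).
  i = 3 (α = 9): (9−7)(9−10)(9−8)(9−2) = 2·(−1)·1·7 = −14 ≡ 8, so v_3 = 8^{−1} = 7 (mod 11).
  i = 4 (α = 8): (8−7)(8−10)(8−9)(8−2) = 1·(−2)·(−1)·6 = 12 ≡ 1, so v_4 = 1^{−1} = 1 (mod 11).
  i = 5 (α = 2): (2−7)(2−10)(2−9)(2−8) = (−5)·(−8)·(−7)·(−6) = 1680 ≡ 8, so v_5 = 8^{−1} = 7 (mod 11).
  v = [4, 3, 7, 1, 7].
Step 2: syndromes of r = [3, 9, 1, 4, 0] (all sums mod 11).
  S_0 = Σ v_i r_i = 4·3 + 3·9 + 7·1 + 1·4 + 7·0 = 50 ≡ 6.
  S_1 = Σ v_i α_i r_i = 4·7·3 + 3·10·9 + 7·9·1 + 1·8·4 + 7·2·0 = 449 ≡ 9.
  α_i^2 mod 11 = [5, 1, 4, 9, 4].
  S_2 = Σ v_i α_i^2 r_i = 4·5·3 + 3·1·9 + 7·4·1 + 1·9·4 + 7·4·0 = 151 ≡ 8.
  S = (6, 9, 8) ≠ 0, so r is not a codeword (an error is present).
Step 3: locate the error. For a single error e at position i, S_ℓ = v_i·e·α_i^ℓ, so α_err = S_1/S_0.
  S_0^{−1} = 6^{−1} = 2 (mod 11), so α_err = 9·2 = 18 ≡ 7 = α_1. Error position i = 1.
  Consistency check: S_2/S_1 = 8·5 = 40 ≡ 7 = α_err ✓ (single-error assumption holds).
Step 4: error magnitude e = S_0/v_1 = S_0·∏_{j≠1}(α_1 − α_j) = 6·3 = 18 ≡ 7 (mod 11).
Step 5: correct position 1: c_1 = r_1 − e = 3 − 7 ≡ 7 (mod 11). Hence c = [7, 9, 1, 4, 0].
  Check: interpolating c through the α_i gives m(x) = 6 + 8·x (degree < 2) with m(α_i) = c_i for every i, so c is indeed a codeword.


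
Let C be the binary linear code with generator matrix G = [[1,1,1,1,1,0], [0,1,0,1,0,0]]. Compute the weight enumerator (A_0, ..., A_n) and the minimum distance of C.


Weight distribution: A_0 = 1, A_2 = 1, A_3 = 1, A_5 = 1. Minimum distance d = 2.

Enumerate all 2^2 = 4 messages m ∈ F_2^2.
For each, compute codeword c = mG in F_2^6, then tally its weight.
  m = 00 → c = 000000, weight = 0.
  m = 10 → c = 111110, weight = 5.
  m = 01 → c = 010100, weight = 2.
  m = 11 → c = 101010, weight = 3.
Tally weights:
  weight 0: 1 codewords.
  weight 2: 1 codewords.
  weight 3: 1 codewords.
  weight 5: 1 codewords.
Minimum distance d = smallest w > 0 with A_w > 0 = 2.
Sanity: Σ A_w = 4 = 2^2 = 4 ✓.


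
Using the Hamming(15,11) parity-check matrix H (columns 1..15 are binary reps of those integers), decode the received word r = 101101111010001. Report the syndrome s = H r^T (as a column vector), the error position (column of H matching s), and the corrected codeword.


s = (0, 0, 1, 0)^T, error position = 2, corrected codeword c = 111101111010001

Compute s = H r^T mod 2 one row at a time:
  s_1 = 1 + 1 + 0 + 1 + 0 + 0 + 0 + 1 = 4 ≡ 0 (mod 2).
  s_2 = 1 + 0 + 1 + 1 + 0 + 0 + 0 + 1 = 4 ≡ 0 (mod 2).
  s_3 = 0 + 1 + 1 + 1 + 0 + 1 + 0 + 1 = 5 ≡ 1 (mod 2).
  s_4 = 1 + 1 + 0 + 1 + 1 + 1 + 0 + 1 = 6 ≡ 0 (mod 2).
s = (0, 0, 1, 0)^T — this equals column 2 of H (binary 0010), so error is at position 2.
Correct: flip bit 2 of r = 101101111010001 to get c = 111101111010001.


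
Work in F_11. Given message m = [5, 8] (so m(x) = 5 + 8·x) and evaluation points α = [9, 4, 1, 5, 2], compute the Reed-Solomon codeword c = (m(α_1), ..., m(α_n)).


c = [0, 4, 2, 1, 10]

Message polynomial: m(x) = 5 + 8·x (mod 11).
For each evaluation point α_i, compute m(α_i) mod 11:
  α_1 = 9: Horner steps 8 → 0, so m(9) = 0.
  α_2 = 4: Horner steps 8 → 4, so m(4) = 4.
  α_3 = 1: Horner steps 8 → 2, so m(1) = 2.
  α_4 = 5: Horner steps 8 → 1, so m(5) = 1.
  α_5 = 2: Horner steps 8 → 10, so m(2) = 10.
Codeword c = [0, 4, 2, 1, 10] ∈ F_11^5.


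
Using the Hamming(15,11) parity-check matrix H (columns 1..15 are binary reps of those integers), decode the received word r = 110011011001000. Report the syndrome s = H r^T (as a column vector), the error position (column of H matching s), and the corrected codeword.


s = (1, 1, 0, 1)^T, error position = 13, corrected codeword c = 110011011001100

Compute s = H r^T mod 2 one row at a time:
  s_1 = 1 + 1 + 0 + 0 + 1 + 0 + 0 + 0 = 3 ≡ 1 (mod 2).
  s_2 = 0 + 1 + 1 + 0 + 1 + 0 + 0 + 0 = 3 ≡ 1 (mod 2).
  s_3 = 1 + 0 + 1 + 0 + 0 + 0 + 0 + 0 = 2 ≡ 0 (mod 2).
  s_4 = 1 + 0 + 1 + 0 + 1 + 0 + 0 + 0 = 3 ≡ 1 (mod 2).
s = (1, 1, 0, 1)^T — this equals column 13 of H (binary 1101), so error is at position 13.
Correct: flip bit 13 of r = 110011011001000 to get c = 110011011001100.


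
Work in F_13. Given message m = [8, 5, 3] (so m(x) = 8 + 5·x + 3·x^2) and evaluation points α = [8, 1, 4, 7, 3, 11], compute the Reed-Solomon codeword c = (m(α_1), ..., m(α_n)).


c = [6, 3, 11, 8, 11, 10]

Message polynomial: m(x) = 8 + 5·x + 3·x^2 (mod 13).
For each evaluation point α_i, compute m(α_i) mod 13:
  α_1 = 8: Horner steps 3 → 3 → 6, so m(8) = 6.
  α_2 = 1: Horner steps 3 → 8 → 3, so m(1) = 3.
  α_3 = 4: Horner steps 3 → 4 → 11, so m(4) = 11.
  α_4 = 7: Horner steps 3 → 0 → 8, so m(7) = 8.
  α_5 = 3: Horner steps 3 → 1 → 11, so m(3) = 11.
  α_6 = 11: Horner steps 3 → 12 → 10, so m(11) = 10.
Codeword c = [6, 3, 11, 8, 11, 10] ∈ F_13^6.


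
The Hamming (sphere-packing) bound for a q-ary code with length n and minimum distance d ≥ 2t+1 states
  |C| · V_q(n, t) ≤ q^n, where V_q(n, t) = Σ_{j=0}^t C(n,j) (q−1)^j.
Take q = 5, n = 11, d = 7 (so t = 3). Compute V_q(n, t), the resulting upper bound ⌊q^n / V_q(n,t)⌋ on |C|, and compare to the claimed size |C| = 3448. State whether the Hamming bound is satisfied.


V_q(n, t) = 11485, q^n = 48828125, Hamming bound = 4251, |C| = 3448 ≤ bound (satisfied).

Step 1: Compute V_q(n, t) = Σ_{j=0}^3 C(n, j) (q−1)^j.
  j = 0: C(11,0)·(4)^0 = 1·1 = 1.
  j = 1: C(11,1)·(4)^1 = 11·4 = 44.
  j = 2: C(11,2)·(4)^2 = 55·16 = 880.
  j = 3: C(11,3)·(4)^3 = 165·64 = 10560.
  V_q(n, t) = 1 + 44 + 880 + 10560 = 11485.
Step 2: q^n = 5^11 = 48828125.
Step 3: Hamming bound ⌊q^n / V_q(n,t)⌋ = ⌊48828125/11485⌋ = 4251.
Step 4: Compare |C| = 3448 to 4251: satisfied.
The claimed |C| lies below the Hamming bound.


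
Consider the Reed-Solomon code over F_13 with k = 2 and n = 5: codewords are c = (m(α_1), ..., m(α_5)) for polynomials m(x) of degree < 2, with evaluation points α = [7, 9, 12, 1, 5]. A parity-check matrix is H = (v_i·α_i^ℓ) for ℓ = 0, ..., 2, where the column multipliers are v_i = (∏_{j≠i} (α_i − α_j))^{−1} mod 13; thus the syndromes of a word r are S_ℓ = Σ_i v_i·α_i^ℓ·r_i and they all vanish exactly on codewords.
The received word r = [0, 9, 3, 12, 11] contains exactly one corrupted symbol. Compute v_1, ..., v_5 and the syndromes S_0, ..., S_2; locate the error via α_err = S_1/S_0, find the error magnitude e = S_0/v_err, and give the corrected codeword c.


S = (2, 10, 11), error at position 5, error magnitude e = 7, c = [0, 9, 3, 12, 4].

Step 1: column multipliers v_i = (∏_{j≠i}(α_i − α_j))^{−1} mod 13.
  i = 1 (α = 7): (7−9)(7−12)(7−1)(7−5) = (−2)·(−5)·6·2 = 120 ≡ 3, so v_1 = 3^{−1} = 9 (mod 13).
  i = 2 (α = 9): (9−7)(9−12)(9−1)(9−5) = 2·(−3)·8·4 = −192 ≡ 3, so v_2 = 3^{−1} = 9 (mod 13).
  i = 3 (α = 12): (12−7)(12−9)(12−1)(12−5) = 5·3·11·7 = 1155 ≡ 11, so v_3 = 11^{−1} = 6 (mod 13).
  i = 4 (α = 1): (1−7)(1−9)(1−12)(1−5) = (−6)·(−8)·(−11)·(−4) = 2112 ≡ 6, so v_4 = 6^{−1} = 11 (mod 13).
  i = 5 (α = 5): (5−7)(5−9)(5−12)(5−1) = (−2)·(−4)·(−7)·4 = −224 ≡ 10, so v_5 = 10^{−1} = 4 (mod 13).
  v = [9, 9, 6, 11, 4].
Step 2: syndromes of r = [0, 9, 3, 12, 11] (all sums mod 13).
  S_0 = Σ v_i r_i = 9·0 + 9·9 + 6·3 + 11·12 + 4·11 = 275 ≡ 2.
  S_1 = Σ v_i α_i r_i = 9·7·0 + 9·9·9 + 6·12·3 + 11·1·12 + 4·5·11 = 1297 ≡ 10.
  α_i^2 mod 13 = [10, 3, 1, 1, 12].
  S_2 = Σ v_i α_i^2 r_i = 9·10·0 + 9·3·9 + 6·1·3 + 11·1·12 + 4·12·11 = 921 ≡ 11.
  S = (2, 10, 11) ≠ 0, so r is not a codeword (an error is present).
Step 3: locate the error. For a single error e at position i, S_ℓ = v_i·e·α_i^ℓ, so α_err = S_1/S_0.
  S_0^{−1} = 2^{−1} = 7 (mod 13), so α_err = 10·7 = 70 ≡ 5 = α_5. Error position i = 5.
  Consistency check: S_2/S_1 = 11·4 = 44 ≡ 5 = α_err ✓ (single-error assumption holds).
Step 4: error magnitude e = S_0/v_5 = S_0·∏_{j≠5}(α_5 − α_j) = 2·10 = 20 ≡ 7 (mod 13).
Step 5: correct position 5: c_5 = r_5 − e = 11 − 7 ≡ 4 (mod 13). Hence c = [0, 9, 3, 12, 4].
  Check: interpolating c through the α_i gives m(x) = 1 + 11·x (degree < 2) with m(α_i) = c_i for every i, so c is indeed a codeword.


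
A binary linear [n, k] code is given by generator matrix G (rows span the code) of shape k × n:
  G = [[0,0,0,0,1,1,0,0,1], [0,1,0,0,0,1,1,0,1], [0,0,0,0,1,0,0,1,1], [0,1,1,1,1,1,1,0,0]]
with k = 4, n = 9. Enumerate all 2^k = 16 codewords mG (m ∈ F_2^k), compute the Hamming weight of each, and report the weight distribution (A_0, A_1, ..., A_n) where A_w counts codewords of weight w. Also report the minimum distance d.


Weight distribution: A_0 = 1, A_2 = 1, A_3 = 5, A_4 = 3, A_5 = 2, A_6 = 3, A_7 = 1. Minimum distance d = 2.

Enumerate all 2^4 = 16 messages m ∈ F_2^4.
For each, compute codeword c = mG in F_2^9, then tally its weight.
  m = 0000 → c = 000000000, weight = 0.
  m = 1000 → c = 000011001, weight = 3.
  m = 0100 → c = 010001101, weight = 4.
  m = 1100 → c = 010010100, weight = 3.
  m = 0010 → c = 000010011, weight = 3.
  m = 1010 → c = 000001010, weight = 2.
  m = 0110 → c = 010011110, weight = 5.
  m = 1110 → c = 010000111, weight = 4.
  m = 0001 → c = 011111100, weight = 6.
  m = 1001 → c = 011100101, weight = 5.
  m = 0101 → c = 001110001, weight = 4.
  m = 1101 → c = 001101000, weight = 3.
  m = 0011 → c = 011101111, weight = 7.
  m = 1011 → c = 011110110, weight = 6.
  m = 0111 → c = 001100010, weight = 3.
  m = 1111 → c = 001111011, weight = 6.
Tally weights:
  weight 0: 1 codewords.
  weight 2: 1 codewords.
  weight 3: 5 codewords.
  weight 4: 3 codewords.
  weight 5: 2 codewords.
  weight 6: 3 codewords.
  weight 7: 1 codewords.
Minimum distance d = smallest w > 0 with A_w > 0 = 2.
Sanity: Σ A_w = 16 = 2^4 = 16 ✓.


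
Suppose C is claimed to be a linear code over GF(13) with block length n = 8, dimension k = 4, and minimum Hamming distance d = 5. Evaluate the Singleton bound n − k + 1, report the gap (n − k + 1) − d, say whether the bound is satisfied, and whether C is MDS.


Singleton RHS = n − k + 1 = 5, slack = 0, bound satisfied, MDS.

Singleton bound: d ≤ n − k + 1.
Here n = 8, k = 4, so n − k + 1 = 5.
Given d = 5, check d ≤ 5: YES.
Slack = (n − k + 1) − d = 0.
The code is MDS (slack = 0).
Description: the claimed parameters are [8, 4, 5]_13; such a code would be MDS (meets Singleton bound).


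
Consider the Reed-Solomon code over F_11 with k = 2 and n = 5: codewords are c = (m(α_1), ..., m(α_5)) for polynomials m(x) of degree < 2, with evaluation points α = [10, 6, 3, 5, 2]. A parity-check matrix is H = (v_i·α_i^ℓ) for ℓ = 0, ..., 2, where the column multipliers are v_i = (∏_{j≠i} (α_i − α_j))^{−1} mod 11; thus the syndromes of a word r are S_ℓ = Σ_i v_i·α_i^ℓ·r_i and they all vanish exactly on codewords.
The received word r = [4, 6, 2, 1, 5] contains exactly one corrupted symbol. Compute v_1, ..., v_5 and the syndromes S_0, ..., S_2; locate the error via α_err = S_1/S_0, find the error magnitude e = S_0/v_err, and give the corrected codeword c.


S = (1, 2, 4), error at position 5, error magnitude e = 8, c = [4, 6, 2, 1, 8].

Step 1: column multipliers v_i = (∏_{j≠i}(α_i − α_j))^{−1} mod 11.
  i = 1 (α = 10): (10−6)(10−3)(10−5)(10−2) = 4·7·5·8 = 1120 ≡ 9, so v_1 = 9^{−1} = 5 (mod 11).
  i = 2 (α = 6): (6−10)(6−3)(6−5)(6−2) = (−4)·3·1·4 = −48 ≡ 7, so v_2 = 7^{−1} = 8 (mod 11).
  i = 3 (α = 3): (3−10)(3−6)(3−5)(3−2) = (−7)·(−3)·(−2)·1 = −42 ≡ 2, so v_3 = 2^{−1} = 6 (mod 11).
  i = 4 (α = 5): (5−10)(5−6)(5−3)(5−2) = (−5)·(−1)·2·3 = 30 ≡ 8, so v_4 = 8^{−1} = 7 (mod 11).
  i = 5 (α = 2): (2−10)(2−6)(2−3)(2−5) = (−8)·(−4)·(−1)·(−3) = 96 ≡ 8, so v_5 = 8^{−1} = 7 (mod 11).
  v = [5, 8, 6, 7, 7].
Step 2: syndromes of r = [4, 6, 2, 1, 5] (all sums mod 11).
  S_0 = Σ v_i r_i = 5·4 + 8·6 + 6·2 + 7·1 + 7·5 = 122 ≡ 1.
  S_1 = Σ v_i α_i r_i = 5·10·4 + 8·6·6 + 6·3·2 + 7·5·1 + 7·2·5 = 629 ≡ 2.
  α_i^2 mod 11 = [1, 3, 9, 3, 4].
  S_2 = Σ v_i α_i^2 r_i = 5·1·4 + 8·3·6 + 6·9·2 + 7·3·1 + 7·4·5 = 433 ≡ 4.
  S = (1, 2, 4) ≠ 0, so r is not a codeword (an error is present).
Step 3: locate the error. For a single error e at position i, S_ℓ = v_i·e·α_i^ℓ, so α_err = S_1/S_0.
  S_0^{−1} = 1^{−1} = 1 (mod 11), so α_err = 2·1 = 2 ≡ 2 = α_5. Error position i = 5.
  Consistency check: S_2/S_1 = 4·6 = 24 ≡ 2 = α_err ✓ (single-error assumption holds).
Step 4: error magnitude e = S_0/v_5 = S_0·∏_{j≠5}(α_5 − α_j) = 1·8 = 8 ≡ 8 (mod 11).
Step 5: correct position 5: c_5 = r_5 − e = 5 − 8 ≡ 8 (mod 11). Hence c = [4, 6, 2, 1, 8].
  Check: interpolating c through the α_i gives m(x) = 9 + 5·x (degree < 2) with m(α_i) = c_i for every i, so c is indeed a codeword.


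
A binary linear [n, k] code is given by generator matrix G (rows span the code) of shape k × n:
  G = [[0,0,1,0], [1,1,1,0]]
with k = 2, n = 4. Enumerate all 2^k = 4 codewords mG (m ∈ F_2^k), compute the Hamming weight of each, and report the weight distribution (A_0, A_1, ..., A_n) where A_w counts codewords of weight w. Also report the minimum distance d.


Weight distribution: A_0 = 1, A_1 = 1, A_2 = 1, A_3 = 1. Minimum distance d = 1.

Enumerate all 2^2 = 4 messages m ∈ F_2^2.
For each, compute codeword c = mG in F_2^4, then tally its weight.
  m = 00 → c = 0000, weight = 0.
  m = 10 → c = 0010, weight = 1.
  m = 01 → c = 1110, weight = 3.
  m = 11 → c = 1100, weight = 2.
Tally weights:
  weight 0: 1 codewords.
  weight 1: 1 codewords.
  weight 2: 1 codewords.
  weight 3: 1 codewords.
Minimum distance d = smallest w > 0 with A_w > 0 = 1.
Sanity: Σ A_w = 4 = 2^2 = 4 ✓.


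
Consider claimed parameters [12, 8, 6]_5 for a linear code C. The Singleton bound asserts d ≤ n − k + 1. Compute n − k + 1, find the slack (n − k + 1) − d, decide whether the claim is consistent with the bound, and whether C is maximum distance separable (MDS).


Singleton RHS = n − k + 1 = 5, slack = -1, bound violated (no such code; not MDS).

Singleton bound: d ≤ n − k + 1.
Here n = 12, k = 8, so n − k + 1 = 5.
Given d = 6, check d ≤ 5: NO.
Slack = (n − k + 1) − d = -1.
The slack is negative: d = 6 exceeds n − k + 1 = 5 by 1, so the Singleton bound is violated and no linear [12, 8, 6]_5 code can exist. In particular it is not MDS (MDS requires d = n − k + 1 exactly).
Description: the claimed parameters are [12, 8, 6]_5; such a code would be impossible (violates the Singleton bound).


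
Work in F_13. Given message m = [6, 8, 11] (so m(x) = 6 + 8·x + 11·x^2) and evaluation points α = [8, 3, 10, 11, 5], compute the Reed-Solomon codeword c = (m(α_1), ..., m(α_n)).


c = [7, 12, 3, 8, 9]

Message polynomial: m(x) = 6 + 8·x + 11·x^2 (mod 13).
For each evaluation point α_i, compute m(α_i) mod 13:
  α_1 = 8: Horner steps 11 → 5 → 7, so m(8) = 7.
  α_2 = 3: Horner steps 11 → 2 → 12, so m(3) = 12.
  α_3 = 10: Horner steps 11 → 1 → 3, so m(10) = 3.
  α_4 = 11: Horner steps 11 → 12 → 8, so m(11) = 8.
  α_5 = 5: Horner steps 11 → 11 → 9, so m(5) = 9.
Codeword c = [7, 12, 3, 8, 9] ∈ F_13^5.


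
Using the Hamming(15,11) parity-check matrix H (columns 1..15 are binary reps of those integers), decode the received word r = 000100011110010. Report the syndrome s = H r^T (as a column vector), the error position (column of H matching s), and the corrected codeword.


s = (1, 0, 1, 0)^T, error position = 10, corrected codeword c = 000100011010010

Compute s = H r^T mod 2 one row at a time:
  s_1 = 1 + 1 + 1 + 1 + 0 + 0 + 1 + 0 = 5 ≡ 1 (mod 2).
  s_2 = 1 + 0 + 0 + 0 + 0 + 0 + 1 + 0 = 2 ≡ 0 (mod 2).
  s_3 = 0 + 0 + 0 + 0 + 1 + 1 + 1 + 0 = 3 ≡ 1 (mod 2).
  s_4 = 0 + 0 + 0 + 0 + 1 + 1 + 0 + 0 = 2 ≡ 0 (mod 2).
s = (1, 0, 1, 0)^T — this equals column 10 of H (binary 1010), so error is at position 10.
Correct: flip bit 10 of r = 000100011110010 to get c = 000100011010010.


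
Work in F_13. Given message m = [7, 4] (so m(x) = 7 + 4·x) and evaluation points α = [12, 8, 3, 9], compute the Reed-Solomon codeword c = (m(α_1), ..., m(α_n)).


c = [3, 0, 6, 4]

Message polynomial: m(x) = 7 + 4·x (mod 13).
For each evaluation point α_i, compute m(α_i) mod 13:
  α_1 = 12: Horner steps 4 → 3, so m(12) = 3.
  α_2 = 8: Horner steps 4 → 0, so m(8) = 0.
  α_3 = 3: Horner steps 4 → 6, so m(3) = 6.
  α_4 = 9: Horner steps 4 → 4, so m(9) = 4.
Codeword c = [3, 0, 6, 4] ∈ F_13^4.


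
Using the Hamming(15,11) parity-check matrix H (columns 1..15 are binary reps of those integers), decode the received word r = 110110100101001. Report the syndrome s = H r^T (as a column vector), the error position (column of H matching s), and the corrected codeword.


s = (1, 1, 0, 0)^T, error position = 12, corrected codeword c = 110110100100001

Compute s = H r^T mod 2 one row at a time:
  s_1 = 0 + 0 + 1 + 0 + 1 + 0 + 0 + 1 = 3 ≡ 1 (mod 2).
  s_2 = 1 + 1 + 0 + 1 + 1 + 0 + 0 + 1 = 5 ≡ 1 (mod 2).
  s_3 = 1 + 0 + 0 + 1 + 1 + 0 + 0 + 1 = 4 ≡ 0 (mod 2).
  s_4 = 1 + 0 + 1 + 1 + 0 + 0 + 0 + 1 = 4 ≡ 0 (mod 2).
s = (1, 1, 0, 0)^T — this equals column 12 of H (binary 1100), so error is at position 12.
Correct: flip bit 12 of r = 110110100101001 to get c = 110110100100001.


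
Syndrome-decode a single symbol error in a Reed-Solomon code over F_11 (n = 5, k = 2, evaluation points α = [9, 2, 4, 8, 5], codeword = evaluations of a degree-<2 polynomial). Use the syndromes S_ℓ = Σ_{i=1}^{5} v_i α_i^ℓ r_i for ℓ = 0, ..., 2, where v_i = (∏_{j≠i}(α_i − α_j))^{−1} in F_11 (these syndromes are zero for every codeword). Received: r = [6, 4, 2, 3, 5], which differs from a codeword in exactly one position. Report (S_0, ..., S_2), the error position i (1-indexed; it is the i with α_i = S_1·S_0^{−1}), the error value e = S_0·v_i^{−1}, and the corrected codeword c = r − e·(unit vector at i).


S = (3, 6, 1), error at position 2, error magnitude e = 8, c = [6, 7, 2, 3, 5].

Step 1: column multipliers v_i = (∏_{j≠i}(α_i − α_j))^{−1} mod 11.
  i = 1 (α = 9): (9−2)(9−4)(9−8)(9−5) = 7·5·1·4 = 140 ≡ 8, so v_1 = 8^{−1} = 7 (mod 11).
  i = 2 (α = 2): (2−9)(2−4)(2−8)(2−5) = (−7)·(−2)·(−6)·(−3) = 252 ≡ 10, so v_2 = 10^{−1} = 10 (mod 11).
  i = 3 (α = 4): (4−9)(4−2)(4−8)(4−5) = (−5)·2·(−4)·(−1) = −40 ≡ 4, so v_3 = 4^{−1} = 3 (mod 11).
  i = 4 (α = 8): (8−9)(8−2)(8−4)(8−5) = (−1)·6·4·3 = −72 ≡ 5, so v_4 = 5^{−1} = 9 (mod 11).
  i = 5 (α = 5): (5−9)(5−2)(5−4)(5−8) = (−4)·3·1·(−3) = 36 ≡ 3, so v_5 = 3^{−1} = 4 (mod 11).
  v = [7, 10, 3, 9, 4].
Step 2: syndromes of r = [6, 4, 2, 3, 5] (all sums mod 11).
  S_0 = Σ v_i r_i = 7·6 + 10·4 + 3·2 + 9·3 + 4·5 = 135 ≡ 3.
  S_1 = Σ v_i α_i r_i = 7·9·6 + 10·2·4 + 3·4·2 + 9·8·3 + 4·5·5 = 798 ≡ 6.
  α_i^2 mod 11 = [4, 4, 5, 9, 3].
  S_2 = Σ v_i α_i^2 r_i = 7·4·6 + 10·4·4 + 3·5·2 + 9·9·3 + 4·3·5 = 661 ≡ 1.
  S = (3, 6, 1) ≠ 0, so r is not a codeword (an error is present).
Step 3: locate the error. For a single error e at position i, S_ℓ = v_i·e·α_i^ℓ, so α_err = S_1/S_0.
  S_0^{−1} = 3^{−1} = 4 (mod 11), so α_err = 6·4 = 24 ≡ 2 = α_2. Error position i = 2.
  Consistency check: S_2/S_1 = 1·2 = 2 ≡ 2 = α_err ✓ (single-error assumption holds).
Step 4: error magnitude e = S_0/v_2 = S_0·∏_{j≠2}(α_2 − α_j) = 3·10 = 30 ≡ 8 (mod 11).
Step 5: correct position 2: c_2 = r_2 − e = 4 − 8 ≡ 7 (mod 11). Hence c = [6, 7, 2, 3, 5].
  Check: interpolating c through the α_i gives m(x) = 1 + 3·x (degree < 2) with m(α_i) = c_i for every i, so c is indeed a codeword.


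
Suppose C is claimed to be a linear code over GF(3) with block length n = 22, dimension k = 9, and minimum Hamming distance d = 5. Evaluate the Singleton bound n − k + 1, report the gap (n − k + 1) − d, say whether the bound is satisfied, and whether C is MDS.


Singleton RHS = n − k + 1 = 14, slack = 9, bound satisfied, not MDS.

Singleton bound: d ≤ n − k + 1.
Here n = 22, k = 9, so n − k + 1 = 14.
Given d = 5, check d ≤ 14: YES.
Slack = (n − k + 1) − d = 9.
The code is NOT MDS (slack = 9 > 0).
Description: the claimed parameters are [22, 9, 5]_3; such a code would be non-MDS.


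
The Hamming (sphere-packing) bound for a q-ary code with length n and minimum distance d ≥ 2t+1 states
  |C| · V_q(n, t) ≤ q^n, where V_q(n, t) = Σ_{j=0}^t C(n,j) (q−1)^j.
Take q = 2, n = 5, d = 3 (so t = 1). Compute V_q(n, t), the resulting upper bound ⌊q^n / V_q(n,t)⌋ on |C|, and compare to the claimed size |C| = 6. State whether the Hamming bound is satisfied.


V_q(n, t) = 6, q^n = 32, Hamming bound = 5, |C| = 6 > bound (violated).

Step 1: Compute V_q(n, t) = Σ_{j=0}^1 C(n, j) (q−1)^j.
  j = 0: C(5,0)·(1)^0 = 1·1 = 1.
  j = 1: C(5,1)·(1)^1 = 5·1 = 5.
  V_q(n, t) = 1 + 5 = 6.
Step 2: q^n = 2^5 = 32.
Step 3: Hamming bound ⌊q^n / V_q(n,t)⌋ = ⌊32/6⌋ = 5.
Step 4: Compare |C| = 6 to 5: violated.
The claimed |C| lies above the Hamming bound, so no 2-ary code of length 5 with d ≥ 3 can have 6 codewords.


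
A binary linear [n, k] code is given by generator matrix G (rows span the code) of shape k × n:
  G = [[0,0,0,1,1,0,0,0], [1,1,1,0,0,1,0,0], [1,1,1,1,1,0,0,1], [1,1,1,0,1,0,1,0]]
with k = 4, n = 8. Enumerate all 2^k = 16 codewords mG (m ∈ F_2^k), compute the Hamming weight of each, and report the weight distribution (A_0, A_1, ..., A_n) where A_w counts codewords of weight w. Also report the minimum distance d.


Weight distribution: A_0 = 1, A_2 = 2, A_3 = 4, A_4 = 3, A_5 = 2, A_6 = 2, A_7 = 2. Minimum distance d = 2.

Enumerate all 2^4 = 16 messages m ∈ F_2^4.
For each, compute codeword c = mG in F_2^8, then tally its weight.
  m = 0000 → c = 00000000, weight = 0.
  m = 1000 → c = 00011000, weight = 2.
  m = 0100 → c = 11100100, weight = 4.
  m = 1100 → c = 11111100, weight = 6.
  m = 0010 → c = 11111001, weight = 6.
  m = 1010 → c = 11100001, weight = 4.
  m = 0110 → c = 00011101, weight = 4.
  m = 1110 → c = 00000101, weight = 2.
  m = 0001 → c = 11101010, weight = 5.
  m = 1001 → c = 11110010, weight = 5.
  m = 0101 → c = 00001110, weight = 3.
  m = 1101 → c = 00010110, weight = 3.
  m = 0011 → c = 00010011, weight = 3.
  m = 1011 → c = 00001011, weight = 3.
  m = 0111 → c = 11110111, weight = 7.
  m = 1111 → c = 11101111, weight = 7.
Tally weights:
  weight 0: 1 codewords.
  weight 2: 2 codewords.
  weight 3: 4 codewords.
  weight 4: 3 codewords.
  weight 5: 2 codewords.
  weight 6: 2 codewords.
  weight 7: 2 codewords.
Minimum distance d = smallest w > 0 with A_w > 0 = 2.
Sanity: Σ A_w = 16 = 2^4 = 16 ✓.


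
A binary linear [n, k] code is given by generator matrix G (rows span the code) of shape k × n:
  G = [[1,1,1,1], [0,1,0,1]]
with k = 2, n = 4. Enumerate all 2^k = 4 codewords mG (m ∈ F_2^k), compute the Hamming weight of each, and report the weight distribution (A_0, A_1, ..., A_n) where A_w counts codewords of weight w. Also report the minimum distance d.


Weight distribution: A_0 = 1, A_2 = 2, A_4 = 1. Minimum distance d = 2.

Enumerate all 2^2 = 4 messages m ∈ F_2^2.
For each, compute codeword c = mG in F_2^4, then tally its weight.
  m = 00 → c = 0000, weight = 0.
  m = 10 → c = 1111, weight = 4.
  m = 01 → c = 0101, weight = 2.
  m = 11 → c = 1010, weight = 2.
Tally weights:
  weight 0: 1 codewords.
  weight 2: 2 codewords.
  weight 4: 1 codewords.
Minimum distance d = smallest w > 0 with A_w > 0 = 2.
Sanity: Σ A_w = 4 = 2^2 = 4 ✓.


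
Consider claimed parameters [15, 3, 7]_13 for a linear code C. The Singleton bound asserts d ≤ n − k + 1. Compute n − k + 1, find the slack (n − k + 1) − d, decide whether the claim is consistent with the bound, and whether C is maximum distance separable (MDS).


Singleton RHS = n − k + 1 = 13, slack = 6, bound satisfied, not MDS.

Singleton bound: d ≤ n − k + 1.
Here n = 15, k = 3, so n − k + 1 = 13.
Given d = 7, check d ≤ 13: YES.
Slack = (n − k + 1) − d = 6.
The code is NOT MDS (slack = 6 > 0).
Description: the claimed parameters are [15, 3, 7]_13; such a code would be non-MDS.


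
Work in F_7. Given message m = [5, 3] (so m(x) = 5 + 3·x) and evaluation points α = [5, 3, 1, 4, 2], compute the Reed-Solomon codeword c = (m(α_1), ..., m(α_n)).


c = [6, 0, 1, 3, 4]

Message polynomial: m(x) = 5 + 3·x (mod 7).
For each evaluation point α_i, compute m(α_i) mod 7:
  α_1 = 5: Horner steps 3 → 6, so m(5) = 6.
  α_2 = 3: Horner steps 3 → 0, so m(3) = 0.
  α_3 = 1: Horner steps 3 → 1, so m(1) = 1.
  α_4 = 4: Horner steps 3 → 3, so m(4) = 3.
  α_5 = 2: Horner steps 3 → 4, so m(2) = 4.
Codeword c = [6, 0, 1, 3, 4] ∈ F_7^5.


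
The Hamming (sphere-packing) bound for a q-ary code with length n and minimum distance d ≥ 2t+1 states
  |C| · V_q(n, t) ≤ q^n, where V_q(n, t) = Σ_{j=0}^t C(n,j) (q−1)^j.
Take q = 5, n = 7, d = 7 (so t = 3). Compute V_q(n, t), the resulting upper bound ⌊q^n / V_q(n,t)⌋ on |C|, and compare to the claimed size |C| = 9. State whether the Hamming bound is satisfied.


V_q(n, t) = 2605, q^n = 78125, Hamming bound = 29, |C| = 9 ≤ bound (satisfied).

Step 1: Compute V_q(n, t) = Σ_{j=0}^3 C(n, j) (q−1)^j.
  j = 0: C(7,0)·(4)^0 = 1·1 = 1.
  j = 1: C(7,1)·(4)^1 = 7·4 = 28.
  j = 2: C(7,2)·(4)^2 = 21·16 = 336.
  j = 3: C(7,3)·(4)^3 = 35·64 = 2240.
  V_q(n, t) = 1 + 28 + 336 + 2240 = 2605.
Step 2: q^n = 5^7 = 78125.
Step 3: Hamming bound ⌊q^n / V_q(n,t)⌋ = ⌊78125/2605⌋ = 29.
Step 4: Compare |C| = 9 to 29: satisfied.
The claimed |C| lies below the Hamming bound.


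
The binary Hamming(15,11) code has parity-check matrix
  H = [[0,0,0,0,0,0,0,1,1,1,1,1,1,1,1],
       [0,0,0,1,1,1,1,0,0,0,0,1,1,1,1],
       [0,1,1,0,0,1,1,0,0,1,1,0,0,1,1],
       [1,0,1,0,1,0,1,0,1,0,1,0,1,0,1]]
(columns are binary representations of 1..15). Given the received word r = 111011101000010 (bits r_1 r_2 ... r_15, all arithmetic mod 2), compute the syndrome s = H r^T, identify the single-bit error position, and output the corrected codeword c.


s = (0, 0, 1, 1)^T, error position = 3, corrected codeword c = 110011101000010

Compute s = H r^T mod 2 one row at a time:
  s_1 = 0 + 1 + 0 + 0 + 0 + 0 + 1 + 0 = 2 ≡ 0 (mod 2).
  s_2 = 0 + 1 + 1 + 1 + 0 + 0 + 1 + 0 = 4 ≡ 0 (mod 2).
  s_3 = 1 + 1 + 1 + 1 + 0 + 0 + 1 + 0 = 5 ≡ 1 (mod 2).
  s_4 = 1 + 1 + 1 + 1 + 1 + 0 + 0 + 0 = 5 ≡ 1 (mod 2).
s = (0, 0, 1, 1)^T — this equals column 3 of H (binary 0011), so error is at position 3.
Correct: flip bit 3 of r = 111011101000010 to get c = 110011101000010.


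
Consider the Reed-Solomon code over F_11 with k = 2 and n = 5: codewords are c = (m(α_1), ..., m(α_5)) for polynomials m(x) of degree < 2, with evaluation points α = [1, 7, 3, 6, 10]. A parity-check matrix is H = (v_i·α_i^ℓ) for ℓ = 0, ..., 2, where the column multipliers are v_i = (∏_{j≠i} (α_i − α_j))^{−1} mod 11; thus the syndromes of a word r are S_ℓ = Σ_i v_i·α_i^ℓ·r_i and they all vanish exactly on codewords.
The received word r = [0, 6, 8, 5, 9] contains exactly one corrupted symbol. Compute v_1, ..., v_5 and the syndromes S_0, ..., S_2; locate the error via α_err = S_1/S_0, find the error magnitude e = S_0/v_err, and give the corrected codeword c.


S = (9, 5, 4), error at position 3, error magnitude e = 6, c = [0, 6, 2, 5, 9].

Step 1: column multipliers v_i = (∏_{j≠i}(α_i − α_j))^{−1} mod 11.
  i = 1 (α = 1): (1−7)(1−3)(1−6)(1−10) = (−6)·(−2)·(−5)·(−9) = 540 ≡ 1, so v_1 = 1^{−1} = 1 (mod 11).
  i = 2 (α = 7): (7−1)(7−3)(7−6)(7−10) = 6·4·1·(−3) = −72 ≡ 5, so v_2 = 5^{−1} = 9 (mod 11).
  i = 3 (α = 3): (3−1)(3−7)(3−6)(3−10) = 2·(−4)·(−3)·(−7) = −168 ≡ 8, so v_3 = 8^{−1} = 7 (mod 11).
  i = 4 (α = 6): (6−1)(6−7)(6−3)(6−10) = 5·(−1)·3·(−4) = 60 ≡ 5, so v_4 = 5^{−1} = 9 (mod 11).
  i = 5 (α = 10): (10−1)(10−7)(10−3)(10−6) = 9·3·7·4 = 756 ≡ 8, so v_5 = 8^{−1} = 7 (mod 11).
  v = [1, 9, 7, 9, 7].
Step 2: syndromes of r = [0, 6, 8, 5, 9] (all sums mod 11).
  S_0 = Σ v_i r_i = 1·0 + 9·6 + 7·8 + 9·5 + 7·9 = 218 ≡ 9.
  S_1 = Σ v_i α_i r_i = 1·1·0 + 9·7·6 + 7·3·8 + 9·6·5 + 7·10·9 = 1446 ≡ 5.
  α_i^2 mod 11 = [1, 5, 9, 3, 1].
  S_2 = Σ v_i α_i^2 r_i = 1·1·0 + 9·5·6 + 7·9·8 + 9·3·5 + 7·1·9 = 972 ≡ 4.
  S = (9, 5, 4) ≠ 0, so r is not a codeword (an error is present).
Step 3: locate the error. For a single error e at position i, S_ℓ = v_i·e·α_i^ℓ, so α_err = S_1/S_0.
  S_0^{−1} = 9^{−1} = 5 (mod 11), so α_err = 5·5 = 25 ≡ 3 = α_3. Error position i = 3.
  Consistency check: S_2/S_1 = 4·9 = 36 ≡ 3 = α_err ✓ (single-error assumption holds).
Step 4: error magnitude e = S_0/v_3 = S_0·∏_{j≠3}(α_3 − α_j) = 9·8 = 72 ≡ 6 (mod 11).
Step 5: correct position 3: c_3 = r_3 − e = 8 − 6 ≡ 2 (mod 11). Hence c = [0, 6, 2, 5, 9].
  Check: interpolating c through the α_i gives m(x) = 10 + 1·x (degree < 2) with m(α_i) = c_i for every i, so c is indeed a codeword.


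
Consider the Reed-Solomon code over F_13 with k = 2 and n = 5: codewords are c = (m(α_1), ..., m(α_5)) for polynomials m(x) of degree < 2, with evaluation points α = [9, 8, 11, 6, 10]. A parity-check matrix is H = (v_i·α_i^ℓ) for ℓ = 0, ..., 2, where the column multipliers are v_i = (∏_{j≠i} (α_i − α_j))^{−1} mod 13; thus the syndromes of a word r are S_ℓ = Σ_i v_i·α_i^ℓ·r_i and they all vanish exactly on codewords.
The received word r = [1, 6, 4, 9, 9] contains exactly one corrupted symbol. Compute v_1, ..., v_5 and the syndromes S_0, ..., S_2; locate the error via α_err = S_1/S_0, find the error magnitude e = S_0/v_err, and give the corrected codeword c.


S = (2, 12, 7), error at position 4, error magnitude e = 6, c = [1, 6, 4, 3, 9].

Step 1: column multipliers v_i = (∏_{j≠i}(α_i − α_j))^{−1} mod 13.
  i = 1 (α = 9): (9−8)(9−11)(9−6)(9−10) = 1·(−2)·3·(−1) = 6 ≡ 6, so v_1 = 6^{−1} = 11 (mod 13).
  i = 2 (α = 8): (8−9)(8−11)(8−6)(8−10) = (−1)·(−3)·2·(−2) = −12 ≡ 1, so v_2 = 1^{−1} = 1 (mod 13).
  i = 3 (α = 11): (11−9)(11−8)(11−6)(11−10) = 2·3·5·1 = 30 ≡ 4, so v_3 = 4^{−1} = 10 (mod 13).
  i = 4 (α = 6): (6−9)(6−8)(6−11)(6−10) = (−3)·(−2)·(−5)·(−4) = 120 ≡ 3, so v_4 = 3^{−1} = 9 (mod 13).
  i = 5 (α = 10): (10−9)(10−8)(10−11)(10−6) = 1·2·(−1)·4 = −8 ≡ 5, so v_5 = 5^{−1} = 8 (mod 13).
  v = [11, 1, 10, 9, 8].
Step 2: syndromes of r = [1, 6, 4, 9, 9] (all sums mod 13).
  S_0 = Σ v_i r_i = 11·1 + 1·6 + 10·4 + 9·9 + 8·9 = 210 ≡ 2.
  S_1 = Σ v_i α_i r_i = 11·9·1 + 1·8·6 + 10·11·4 + 9·6·9 + 8·10·9 = 1793 ≡ 12.
  α_i^2 mod 13 = [3, 12, 4, 10, 9].
  S_2 = Σ v_i α_i^2 r_i = 11·3·1 + 1·12·6 + 10·4·4 + 9·10·9 + 8·9·9 = 1723 ≡ 7.
  S = (2, 12, 7) ≠ 0, so r is not a codeword (an error is present).
Step 3: locate the error. For a single error e at position i, S_ℓ = v_i·e·α_i^ℓ, so α_err = S_1/S_0.
  S_0^{−1} = 2^{−1} = 7 (mod 13), so α_err = 12·7 = 84 ≡ 6 = α_4. Error position i = 4.
  Consistency check: S_2/S_1 = 7·12 = 84 ≡ 6 = α_err ✓ (single-error assumption holds).
Step 4: error magnitude e = S_0/v_4 = S_0·∏_{j≠4}(α_4 − α_j) = 2·3 = 6 ≡ 6 (mod 13).
Step 5: correct position 4: c_4 = r_4 − e = 9 − 6 ≡ 3 (mod 13). Hence c = [1, 6, 4, 3, 9].
  Check: interpolating c through the α_i gives m(x) = 7 + 8·x (degree < 2) with m(α_i) = c_i for every i, so c is indeed a codeword.
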